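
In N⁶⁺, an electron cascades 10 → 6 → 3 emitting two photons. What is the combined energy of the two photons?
67.409 eV

The energy levels of N⁶⁺ are E_n = -13.6057 × 7² / n² eV.

First transition (10 → 6):
ΔE₁ = |E_6 - E_10|
ΔE₁ = |-18.518869444 - (-6.666793000)| = 11.852076 eV

Second transition (6 → 3):
ΔE₂ = |E_3 - E_6|
ΔE₂ = |-74.075477778 - (-18.518869444)| = 55.556608 eV

Total energy released:
E_total = ΔE₁ + ΔE₂ = 11.852076 + 55.556608 = 67.409 eV

Note: This equals the direct transition 10 → 3: 67.409 eV ✓
Energy is conserved regardless of the path taken.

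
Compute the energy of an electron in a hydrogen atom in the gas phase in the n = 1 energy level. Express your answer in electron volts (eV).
-13.605700 eV

The energy levels of a hydrogen-like atom are given by:
E_n = -13.6057 eV / n²

For n = 1:
E_1 = -13.6057 eV / 1²
E_1 = -13.6057 eV / 1
E_1 = -13.605700 eV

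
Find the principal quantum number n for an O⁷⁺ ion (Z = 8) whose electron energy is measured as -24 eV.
n = 6

The exact energy levels follow E_n = -13.6057 Z² / n² eV with Z = 8.

The measured value (-24 eV) is reported to only 2 significant figures, so we must test candidate n values and see which one matches to that precision.

Candidate energies:
  n = 4:  E = -13.6057 × 8² / 4² = -54.42280 eV
  n = 5:  E = -13.6057 × 8² / 5² = -34.83059 eV
  n = 6:  E = -13.6057 × 8² / 6² = -24.18791 eV  ← matches
  n = 7:  E = -13.6057 × 8² / 7² = -17.77071 eV
  n = 8:  E = -13.6057 × 8² / 8² = -13.60570 eV

Checking against the measurement of -24 eV (2 sig figs), only n = 6 agrees:
E_6 = -24.18791 eV, which rounds to -24 eV ✓

Therefore n = 6.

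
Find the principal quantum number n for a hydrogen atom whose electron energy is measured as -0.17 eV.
n = 9

The exact energy levels follow E_n = -13.6057 eV / n².

The measured value (-0.17 eV) is reported to only 2 significant figures, so we must test candidate n values and see which one matches to that precision.

Candidate energies:
  n = 7:  E = -13.6057/7² = -0.27767 eV
  n = 8:  E = -13.6057/8² = -0.21259 eV
  n = 9:  E = -13.6057/9² = -0.16797 eV  ← matches
  n = 10:  E = -13.6057/10² = -0.13606 eV
  n = 11:  E = -13.6057/11² = -0.11244 eV

Checking against the measurement of -0.17 eV (2 sig figs), only n = 9 agrees:
E_9 = -0.16797 eV, which rounds to -0.17 eV ✓

Therefore n = 9.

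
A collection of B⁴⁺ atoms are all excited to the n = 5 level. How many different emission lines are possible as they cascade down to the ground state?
10

The electron can occupy levels n = 1, 2, ..., 5 during de-excitation — that is m = 5 - 1 + 1 = 5 distinct levels.

The number of distinct spectral lines equals the number of ways to choose 2 of these m levels (each pair gives one possible emission transition):

Number of lines = m(m-1)/2 = 5×4/2 = 10

These correspond to all possible transitions between the 5 levels:
5 → 4, 5 → 3, 5 → 2, 5 → 1, 4 → 3, 4 → 2, 4 → 1, 3 → 2...

Each transition produces a photon with a unique energy (and thus wavelength). This count does not depend on Z.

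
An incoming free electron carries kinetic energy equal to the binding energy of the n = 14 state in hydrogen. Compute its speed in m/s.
1.5626e+05 m/s (or 0.0521% of c)

The binding energy at n = 14 for hydrogen is:
E_14 = -13.6057/14² = -0.069416837 eV
|E_14| = 0.069416837 eV

Convert to Joules:
KE = 0.069416837 eV × (1.602177 × 10⁻¹⁹ J/eV) = 1.112181e-20 J

Using KE = ½mv²:
v = √(2·KE/m_e)
v = √(2 × 1.112181e-20 J / 9.10938 × 10⁻³¹ kg)
v = 1.5626e+05 m/s

This is approximately 0.0521% the speed of light.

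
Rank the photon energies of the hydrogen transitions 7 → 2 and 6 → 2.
7 → 2

Calculate the energy for each transition:

Transition 7 → 2:
ΔE₁ = |E_2 - E_7| = |-13.6057/2² - (-13.6057/7²)|
ΔE₁ = |-3.401425000000 - (-0.277667346939)| = 3.123757653 eV

Transition 6 → 2:
ΔE₂ = |E_2 - E_6| = |-13.6057/2² - (-13.6057/6²)|
ΔE₂ = |-3.401425000000 - (-0.377936111111)| = 3.023488889 eV

Since 3.123757653 eV > 3.023488889 eV, the transition 7 → 2 emits the more energetic photon.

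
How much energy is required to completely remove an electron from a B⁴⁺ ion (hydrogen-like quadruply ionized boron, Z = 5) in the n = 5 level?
13.60570 eV

The ionization energy is the energy needed to remove the electron completely (n → ∞).

For a hydrogen-like ion with Z = 5, E_n = -13.6057 Z² / n² eV.

At n = 5: E_5 = -13.6057 × 5² / 5² = -13.60570000 eV
At n = ∞: E_∞ = 0 eV

Ionization energy = E_∞ - E_5 = 0 - (-13.60570000) = 13.60570000 eV
Ionization energy ≈ 13.60570 eV

This is also called the binding energy of the electron in state n = 5.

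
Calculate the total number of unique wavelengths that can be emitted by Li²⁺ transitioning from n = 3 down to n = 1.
3

The electron can occupy levels n = 1, 2, ..., 3 during de-excitation — that is m = 3 - 1 + 1 = 3 distinct levels.

The number of distinct spectral lines equals the number of ways to choose 2 of these m levels (each pair gives one possible emission transition):

Number of lines = m(m-1)/2 = 3×2/2 = 3

These correspond to all possible transitions between the 3 levels:
3 → 2, 3 → 1, 2 → 1

Each transition produces a photon with a unique energy (and thus wavelength). This count does not depend on Z.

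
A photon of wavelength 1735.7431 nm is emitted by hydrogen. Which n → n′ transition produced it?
n = 10 → n = 4

First, find the photon energy from the wavelength (hc = 1239.84 eV·nm):
E = hc/λ = 1239.84 eV·nm / 1735.7431 nm = 0.71429925 eV

The energy levels of hydrogen satisfy E_n = -13.6057 / n² eV, so an emission n_i → n_f releases
ΔE = 13.6057 × (1/n_f² − 1/n_i²) eV.

Setting ΔE equal to the photon energy:
1/n_f² − 1/n_i² = 0.71429925 / 13.6057 = 0.052500000

Since 1/n_i² must be positive, we need 1/n_f² > 0.052500000, i.e. n_f ≤ 4. For each allowed n_f, solve n_i = (1/n_f² − 0.052500000)^(−1/2) and check whether it is a whole number:
  n_f = 1: 1/n_i² = 1.000000000 − 0.052500000 = 0.947500000 → n_i = 1.027  (not an integer) ✗
  n_f = 2: 1/n_i² = 0.250000000 − 0.052500000 = 0.197500000 → n_i = 2.250  (not an integer) ✗
  n_f = 3: 1/n_i² = 0.111111111 − 0.052500000 = 0.058611111 → n_i = 4.131  (not an integer) ✗
  n_f = 4: 1/n_i² = 0.062500000 − 0.052500000 = 0.010000000 → n_i = 10.000  → integer, n_i = 10 ✓

Only n_f = 4 gives an integer upper level, n_i = 10.

The transition is from n = 10 to n = 4 (emission).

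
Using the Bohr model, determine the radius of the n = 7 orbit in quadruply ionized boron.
0.5186 nm (or 5.1859 Å)

The Bohr radius formula is:
r_n = n² a₀ / Z

where a₀ = 0.0529177 nm is the Bohr radius.

For B⁴⁺ (Z = 5) at n = 7:
r_7 = 7² × 0.0529177 nm / 5
r_7 = 49 × 0.0529177 nm / 5
r_7 = 2.59297 nm / 5
r_7 = 0.5186 nm

The electron orbits at approximately 0.5186 nm from the nucleus.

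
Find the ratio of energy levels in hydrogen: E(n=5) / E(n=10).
4.000000

Using E_n = -13.6057 Z² / n² eV with Z = 1:

E_5 = -13.6057 / 5² = -13.6057 / 25 = -0.544228000000 eV
E_10 = -13.6057 / 10² = -13.6057 / 100 = -0.136057000000 eV

The ratio is:
E_5/E_10 = (-0.544228000000) / (-0.136057000000)
E_5/E_10 = (-13.6057/25) / (-13.6057/100)
E_5/E_10 = 100/25
E_5/E_10 = 4.000000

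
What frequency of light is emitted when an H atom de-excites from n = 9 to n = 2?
7.818e+14 Hz

First, find the transition energy:
E_9 = -13.6057 / 9² = -0.16797160 eV
E_2 = -13.6057 / 2² = -3.40142500 eV
|ΔE| = |E_2 - E_9| = 3.23345340 eV

Convert to Joules: E = 3.23345340 eV × (1.602177 × 10⁻¹⁹ J/eV) = 5.18056e-19 J

Using E = hf:
f = E/h = 5.18056e-19 J / (6.62607 × 10⁻³⁴ J·s)
f = 7.818e+14 Hz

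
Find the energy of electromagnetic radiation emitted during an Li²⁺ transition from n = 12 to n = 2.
29.762469 eV

The energy levels are E_n = -13.6057 Z² eV / n².

Energy at n = 12: E_12 = -13.6057 × 3² / 12² = -0.850356250 eV
Energy at n = 2: E_2 = -13.6057 × 3² / 2² = -30.612825000 eV

For emission (electron falling to lower state), the photon energy is:
E_photon = E_12 - E_2 = |-0.850356250 - (-30.612825000)|
E_photon = 29.762469 eV

This energy is carried away by the emitted photon.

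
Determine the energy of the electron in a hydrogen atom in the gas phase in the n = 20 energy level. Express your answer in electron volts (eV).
-0.03 eV

The energy levels of a hydrogen-like atom are given by:
E_n = -13.6057 eV / n²

For n = 20:
E_20 = -13.6057 eV / 20²
E_20 = -13.6057 eV / 400
E_20 = -0.03 eV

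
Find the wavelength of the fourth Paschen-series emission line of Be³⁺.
62.7919 nm

The lines of a series are numbered from the longest wavelength (smallest ΔE) outward; the fourth line is the transition from n = n_f + 4 to n_f.
The Paschen series has all transitions ending at n_f = 3.

For Be³⁺ (Z = 4), the fourth line (δ-line) is the jump from n = 7 to n = 3:
E_7 = -13.6057 × 4² / 7² = -4.442678 eV
E_3 = -13.6057 × 4² / 3² = -24.187911 eV
ΔE = E_7 - E_3 = 19.745233 eV

λ = hc/E = 1239.84 eV·nm / 19.745233 eV
λ = 62.7919 nm

This is the δ-line of the Paschen series in Be³⁺.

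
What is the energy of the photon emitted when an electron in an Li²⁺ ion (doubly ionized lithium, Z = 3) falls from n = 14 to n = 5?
4.27330 eV

The energy levels are E_n = -13.6057 Z² eV / n².

Energy at n = 14: E_14 = -13.6057 × 3² / 14² = -0.62475153 eV
Energy at n = 5: E_5 = -13.6057 × 3² / 5² = -4.89805200 eV

For emission (electron falling to lower state), the photon energy is:
E_photon = E_14 - E_5 = |-0.62475153 - (-4.89805200)|
E_photon = 4.27330 eV

This energy is carried away by the emitted photon.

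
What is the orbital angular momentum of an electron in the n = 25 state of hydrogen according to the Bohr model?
2.63643e-33 J·s (or 25ℏ)

In the Bohr model, angular momentum is quantized:
L = nℏ

where ℏ = h/(2π) = 1.0545718e-34 J·s

For n = 25:
L = 25 × 1.0545718e-34 J·s
L = 2.63643e-33 J·s

This can also be written as L = 25ℏ.
The angular momentum is an integer multiple of the reduced Planck constant.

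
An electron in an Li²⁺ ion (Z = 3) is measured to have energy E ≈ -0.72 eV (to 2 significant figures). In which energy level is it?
n = 13

The exact energy levels follow E_n = -13.6057 Z² / n² eV with Z = 3.

The measured value (-0.72 eV) is reported to only 2 significant figures, so we must test candidate n values and see which one matches to that precision.

Candidate energies:
  n = 11:  E = -13.6057 × 3² / 11² = -1.01199 eV
  n = 12:  E = -13.6057 × 3² / 12² = -0.85036 eV
  n = 13:  E = -13.6057 × 3² / 13² = -0.72456 eV  ← matches
  n = 14:  E = -13.6057 × 3² / 14² = -0.62475 eV
  n = 15:  E = -13.6057 × 3² / 15² = -0.54423 eV

Checking against the measurement of -0.72 eV (2 sig figs), only n = 13 agrees:
E_13 = -0.72456 eV, which rounds to -0.72 eV ✓

Therefore n = 13.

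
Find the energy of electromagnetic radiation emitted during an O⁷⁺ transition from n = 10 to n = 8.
4.89805 eV

The energy levels are E_n = -13.6057 Z² eV / n².

Energy at n = 10: E_10 = -13.6057 × 8² / 10² = -8.70764800 eV
Energy at n = 8: E_8 = -13.6057 × 8² / 8² = -13.60570000 eV

For emission (electron falling to lower state), the photon energy is:
E_photon = E_10 - E_8 = |-8.70764800 - (-13.60570000)|
E_photon = 4.89805 eV

This energy is carried away by the emitted photon.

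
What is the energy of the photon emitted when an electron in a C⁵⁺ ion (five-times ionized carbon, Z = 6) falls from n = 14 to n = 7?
7.4970 eV

The energy levels are E_n = -13.6057 Z² eV / n².

Energy at n = 14: E_14 = -13.6057 × 6² / 14² = -2.4990061 eV
Energy at n = 7: E_7 = -13.6057 × 6² / 7² = -9.9960245 eV

For emission (electron falling to lower state), the photon energy is:
E_photon = E_14 - E_7 = |-2.4990061 - (-9.9960245)|
E_photon = 7.4970 eV

This energy is carried away by the emitted photon.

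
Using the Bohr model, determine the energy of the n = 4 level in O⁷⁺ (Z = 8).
-54.423 eV

For hydrogen-like ions, the energy levels scale with Z²:
E_n = -13.6057 Z² / n² eV

For O⁷⁺ (Z = 8) at n = 4:
E_4 = -13.6057 × 8² / 4²
E_4 = -13.6057 × 64 / 16
E_4 = -870.7648 / 16
E_4 = -54.423 eV

The energy is 64 times more negative than hydrogen at the same n due to the stronger nuclear charge.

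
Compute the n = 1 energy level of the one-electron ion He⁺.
-54.4228 eV

For hydrogen-like ions, the energy levels scale with Z²:
E_n = -13.6057 Z² / n² eV

For He⁺ (Z = 2) at n = 1:
E_1 = -13.6057 × 2² / 1²
E_1 = -13.6057 × 4 / 1
E_1 = -54.4228 / 1
E_1 = -54.4228 eV

The energy is 4 times more negative than hydrogen at the same n due to the stronger nuclear charge.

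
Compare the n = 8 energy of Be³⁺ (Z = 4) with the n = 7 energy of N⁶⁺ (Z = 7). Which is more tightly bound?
N⁶⁺ at n = 7 (E = -13.61 eV)

Using E_n = -13.6057 Z² / n² eV:

Be³⁺ (Z = 4) at n = 8:
E = -13.6057 × 4² / 8² = -13.6057 × 16 / 64 = -3.40143 eV

N⁶⁺ (Z = 7) at n = 7:
E = -13.6057 × 7² / 7² = -13.6057 × 49 / 49 = -13.60570 eV

Since -13.60570 eV < -3.40143 eV,
N⁶⁺ at n = 7 is more tightly bound (requires more energy to ionize).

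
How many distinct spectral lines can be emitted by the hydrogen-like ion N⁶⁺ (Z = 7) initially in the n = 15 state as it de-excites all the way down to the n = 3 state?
78

The electron can occupy levels n = 3, 4, ..., 15 during de-excitation — that is m = 15 - 3 + 1 = 13 distinct levels.

The number of distinct spectral lines equals the number of ways to choose 2 of these m levels (each pair gives one possible emission transition):

Number of lines = m(m-1)/2 = 13×12/2 = 78

These correspond to all possible transitions between the 13 levels:
15 → 14, 15 → 13, 15 → 12, 15 → 11, 15 → 10, 15 → 9, 15 → 8, 15 → 7...

Each transition produces a photon with a unique energy (and thus wavelength). This count does not depend on Z.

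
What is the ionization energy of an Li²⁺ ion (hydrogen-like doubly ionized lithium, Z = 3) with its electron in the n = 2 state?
30.61 eV

The ionization energy is the energy needed to remove the electron completely (n → ∞).

For a hydrogen-like ion with Z = 3, E_n = -13.6057 Z² / n² eV.

At n = 2: E_2 = -13.6057 × 3² / 2² = -30.61283 eV
At n = ∞: E_∞ = 0 eV

Ionization energy = E_∞ - E_2 = 0 - (-30.61283) = 30.61283 eV
Ionization energy ≈ 30.61 eV

This is also called the binding energy of the electron in state n = 2.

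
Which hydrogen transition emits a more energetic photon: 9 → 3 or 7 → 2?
7 → 2

Calculate the energy for each transition:

Transition 9 → 3:
ΔE₁ = |E_3 - E_9| = |-13.6057/3² - (-13.6057/9²)|
ΔE₁ = |-1.51174444 - (-0.16797160)| = 1.34377 eV

Transition 7 → 2:
ΔE₂ = |E_2 - E_7| = |-13.6057/2² - (-13.6057/7²)|
ΔE₂ = |-3.40142500 - (-0.27766735)| = 3.12376 eV

Since 3.12376 eV > 1.34377 eV, the transition 7 → 2 emits the more energetic photon.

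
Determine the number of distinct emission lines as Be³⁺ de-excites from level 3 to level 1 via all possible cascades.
3

The electron can occupy levels n = 1, 2, ..., 3 during de-excitation — that is m = 3 - 1 + 1 = 3 distinct levels.

The number of distinct spectral lines equals the number of ways to choose 2 of these m levels (each pair gives one possible emission transition):

Number of lines = m(m-1)/2 = 3×2/2 = 3

These correspond to all possible transitions between the 3 levels:
3 → 2, 3 → 1, 2 → 1

Each transition produces a photon with a unique energy (and thus wavelength). This count does not depend on Z.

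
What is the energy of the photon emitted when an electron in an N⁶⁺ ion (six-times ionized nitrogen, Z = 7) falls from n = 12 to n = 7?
8.97598 eV

The energy levels are E_n = -13.6057 Z² eV / n².

Energy at n = 12: E_12 = -13.6057 × 7² / 12² = -4.62971736 eV
Energy at n = 7: E_7 = -13.6057 × 7² / 7² = -13.60570000 eV

For emission (electron falling to lower state), the photon energy is:
E_photon = E_12 - E_7 = |-4.62971736 - (-13.60570000)|
E_photon = 8.97598 eV

This energy is carried away by the emitted photon.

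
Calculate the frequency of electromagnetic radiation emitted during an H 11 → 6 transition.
6.420e+13 Hz

First, find the transition energy:
E_11 = -13.6057 / 11² = -0.1124438 eV
E_6 = -13.6057 / 6² = -0.3779361 eV
|ΔE| = |E_6 - E_11| = 0.2654923 eV

Convert to Joules: E = 0.2654923 eV × (1.602177 × 10⁻¹⁹ J/eV) = 4.25366e-20 J

Using E = hf:
f = E/h = 4.25366e-20 J / (6.62607 × 10⁻³⁴ J·s)
f = 6.420e+13 Hz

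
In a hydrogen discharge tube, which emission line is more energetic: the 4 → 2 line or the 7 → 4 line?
4 → 2

Calculate the energy for each transition:

Transition 4 → 2:
ΔE₁ = |E_2 - E_4| = |-13.6057/2² - (-13.6057/4²)|
ΔE₁ = |-3.401425000000 - (-0.850356250000)| = 2.551068750 eV

Transition 7 → 4:
ΔE₂ = |E_4 - E_7| = |-13.6057/4² - (-13.6057/7²)|
ΔE₂ = |-0.850356250000 - (-0.277667346939)| = 0.572688903 eV

Since 2.551068750 eV > 0.572688903 eV, the transition 4 → 2 emits the more energetic photon.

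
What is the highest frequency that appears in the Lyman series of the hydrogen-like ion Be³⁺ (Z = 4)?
5.2638e+16 Hz

The series limit corresponds to the transition from n = ∞ to n = 1.
This is the highest energy (shortest wavelength) transition in the Lyman series.

E_∞ = 0 eV
E_1 = -13.6057 × 4² / 1² = -217.69120000 eV

Energy at series limit:
ΔE = E_∞ - E_1 = 0 - (-217.69120000) = 217.69120000 eV
E = 217.69120000 eV × (1.602177 × 10⁻¹⁹ J/eV) = 3.487798e-17 J
f = E/h = 3.487798e-17 J / (6.62607 × 10⁻³⁴ J·s) = 5.2638e+16 Hz

This energy equals the ionization energy from the n = 1 state of Be³⁺.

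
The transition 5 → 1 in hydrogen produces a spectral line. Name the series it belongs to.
Lyman series

The spectral series in hydrogen are named based on the final (lower) energy level:
- Lyman series: n_final = 1 (ultraviolet)
- Balmer series: n_final = 2 (visible/near-UV)
- Paschen series: n_final = 3 (infrared)
- Brackett series: n_final = 4 (infrared)
- Pfund series: n_final = 5 (far infrared)

Since this transition ends at n = 1, it belongs to the Lyman series.

For reference, this 5 → 1 line has photon energy
ΔE = 13.6057 eV × (1/1² - 1/5²) = 13.06147 eV,
corresponding to wavelength λ = hc/ΔE = 1239.84 eV·nm / 13.06147 eV = 94.923 nm in the ultraviolet region.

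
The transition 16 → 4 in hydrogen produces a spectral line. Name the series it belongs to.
Brackett series

The spectral series in hydrogen are named based on the final (lower) energy level:
- Lyman series: n_final = 1 (ultraviolet)
- Balmer series: n_final = 2 (visible/near-UV)
- Paschen series: n_final = 3 (infrared)
- Brackett series: n_final = 4 (infrared)
- Pfund series: n_final = 5 (far infrared)

Since this transition ends at n = 4, it belongs to the Brackett series.

For reference, this 16 → 4 line has photon energy
ΔE = 13.6057 eV × (1/4² - 1/16²) = 0.7972089844 eV,
corresponding to wavelength λ = hc/ΔE = 1239.84 eV·nm / 0.7972089844 eV = 1555.2258 nm in the infrared region.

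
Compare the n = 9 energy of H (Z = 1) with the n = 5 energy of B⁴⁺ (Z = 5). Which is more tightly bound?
B⁴⁺ at n = 5 (E = -13.61 eV)

Using E_n = -13.6057 Z² / n² eV:

H (Z = 1) at n = 9:
E = -13.6057 × 1² / 9² = -13.6057 × 1 / 81 = -0.16797 eV

B⁴⁺ (Z = 5) at n = 5:
E = -13.6057 × 5² / 5² = -13.6057 × 25 / 25 = -13.60570 eV

Since -13.60570 eV < -0.16797 eV,
B⁴⁺ at n = 5 is more tightly bound (requires more energy to ionize).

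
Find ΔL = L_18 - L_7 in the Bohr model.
1.160e-33 J·s (or 11ℏ)

In the Bohr model, L_n = nℏ where ℏ = 1.05457e-34 J·s.

L_18 = 18ℏ = 1.89823e-33 J·s
L_7 = 7ℏ = 7.38199e-34 J·s

ΔL = L_18 - L_7 = (18 - 7)ℏ = 11ℏ
ΔL = 11 × 1.05457e-34 J·s = 1.160e-33 J·s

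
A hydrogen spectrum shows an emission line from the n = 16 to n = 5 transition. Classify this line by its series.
Pfund series

The spectral series in hydrogen are named based on the final (lower) energy level:
- Lyman series: n_final = 1 (ultraviolet)
- Balmer series: n_final = 2 (visible/near-UV)
- Paschen series: n_final = 3 (infrared)
- Brackett series: n_final = 4 (infrared)
- Pfund series: n_final = 5 (far infrared)

Since this transition ends at n = 5, it belongs to the Pfund series.

For reference, this 16 → 5 line has photon energy
ΔE = 13.6057 eV × (1/5² - 1/16²) = 0.491080734 eV,
corresponding to wavelength λ = hc/ΔE = 1239.84 eV·nm / 0.491080734 eV = 2524.717 nm in the far infrared region.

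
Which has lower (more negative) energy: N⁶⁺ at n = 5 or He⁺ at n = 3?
N⁶⁺ at n = 5 (E = -26.6672 eV)

Using E_n = -13.6057 Z² / n² eV:

N⁶⁺ (Z = 7) at n = 5:
E = -13.6057 × 7² / 5² = -13.6057 × 49 / 25 = -26.6671720 eV

He⁺ (Z = 2) at n = 3:
E = -13.6057 × 2² / 3² = -13.6057 × 4 / 9 = -6.0469778 eV

Since -26.6671720 eV < -6.0469778 eV,
N⁶⁺ at n = 5 is more tightly bound (requires more energy to ionize).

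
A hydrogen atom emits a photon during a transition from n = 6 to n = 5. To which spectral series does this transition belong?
Pfund series

The spectral series in hydrogen are named based on the final (lower) energy level:
- Lyman series: n_final = 1 (ultraviolet)
- Balmer series: n_final = 2 (visible/near-UV)
- Paschen series: n_final = 3 (infrared)
- Brackett series: n_final = 4 (infrared)
- Pfund series: n_final = 5 (far infrared)

Since this transition ends at n = 5, it belongs to the Pfund series.

For reference, this 6 → 5 line has photon energy
ΔE = 13.6057 eV × (1/5² - 1/6²) = 0.16629189 eV,
corresponding to wavelength λ = hc/ΔE = 1239.84 eV·nm / 0.16629189 eV = 7455.81 nm in the far infrared region.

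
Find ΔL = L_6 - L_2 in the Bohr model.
4.22e-34 J·s (or 4ℏ)

In the Bohr model, L_n = nℏ where ℏ = 1.0546e-34 J·s.

L_6 = 6ℏ = 6.3276e-34 J·s
L_2 = 2ℏ = 2.1092e-34 J·s

ΔL = L_6 - L_2 = (6 - 2)ℏ = 4ℏ
ΔL = 4 × 1.0546e-34 J·s = 4.22e-34 J·s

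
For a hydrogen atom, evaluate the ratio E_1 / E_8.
64.00000

Using E_n = -13.6057 Z² / n² eV with Z = 1:

E_1 = -13.6057 / 1² = -13.6057 / 1 = -13.60570000000 eV
E_8 = -13.6057 / 8² = -13.6057 / 64 = -0.21258906250 eV

The ratio is:
E_1/E_8 = (-13.60570000000) / (-0.21258906250)
E_1/E_8 = (-13.6057/1) / (-13.6057/64)
E_1/E_8 = 64/1
E_1/E_8 = 64.00000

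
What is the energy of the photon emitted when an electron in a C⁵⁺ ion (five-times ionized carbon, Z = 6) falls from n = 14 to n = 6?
11.106694 eV

The energy levels are E_n = -13.6057 Z² eV / n².

Energy at n = 14: E_14 = -13.6057 × 6² / 14² = -2.499006122 eV
Energy at n = 6: E_6 = -13.6057 × 6² / 6² = -13.605700000 eV

For emission (electron falling to lower state), the photon energy is:
E_photon = E_14 - E_6 = |-2.499006122 - (-13.605700000)|
E_photon = 11.106694 eV

This energy is carried away by the emitted photon.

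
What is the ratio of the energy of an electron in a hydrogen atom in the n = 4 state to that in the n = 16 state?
16.00

Using E_n = -13.6057 Z² / n² eV with Z = 1:

E_4 = -13.6057 / 4² = -13.6057 / 16 = -0.85035625 eV
E_16 = -13.6057 / 16² = -13.6057 / 256 = -0.05314727 eV

The ratio is:
E_4/E_16 = (-0.85035625) / (-0.05314727)
E_4/E_16 = (-13.6057/16) / (-13.6057/256)
E_4/E_16 = 256/16
E_4/E_16 = 16.00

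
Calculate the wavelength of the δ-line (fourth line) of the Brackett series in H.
1944.03 nm

The lines of a series are numbered from the longest wavelength (smallest ΔE) outward; the fourth line is the transition from n = n_f + 4 to n_f.
The Brackett series has all transitions ending at n_f = 4.

For H, the fourth line (δ-line) is the jump from n = 8 to n = 4:
E_8 = -13.6057 / 8² = -0.21258906 eV
E_4 = -13.6057 / 4² = -0.85035625 eV
ΔE = E_8 - E_4 = 0.63776719 eV

λ = hc/E = 1239.84 eV·nm / 0.63776719 eV
λ = 1944.03 nm

This is the δ-line of the Brackett series in H.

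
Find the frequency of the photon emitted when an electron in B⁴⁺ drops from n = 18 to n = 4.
4.8865e+15 Hz

First, find the transition energy:
E_18 = -13.6057 × 5² / 18² = -1.049823 eV
E_4 = -13.6057 × 5² / 4² = -21.258906 eV
|ΔE| = |E_4 - E_18| = 20.209083 eV

Convert to Joules: E = 20.209083 eV × (1.602177 × 10⁻¹⁹ J/eV) = 3.237853e-18 J

Using E = hf:
f = E/h = 3.237853e-18 J / (6.62607 × 10⁻³⁴ J·s)
f = 4.8865e+15 Hz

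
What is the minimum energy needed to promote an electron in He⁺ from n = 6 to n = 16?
1.299155 eV

The energy levels of a hydrogen-like atom are E_n = -13.6057 Z² eV / n².

Energy at n = 6: E_6 = -13.6057 × 2² / 6² = -1.511744444 eV
Energy at n = 16: E_16 = -13.6057 × 2² / 16² = -0.212589063 eV

The excitation energy is the difference:
ΔE = E_16 - E_6
ΔE = -0.212589063 - (-1.511744444)
ΔE = 1.299155 eV

Since this is positive, energy must be absorbed (photon absorption).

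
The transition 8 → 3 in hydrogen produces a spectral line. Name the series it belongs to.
Paschen series

The spectral series in hydrogen are named based on the final (lower) energy level:
- Lyman series: n_final = 1 (ultraviolet)
- Balmer series: n_final = 2 (visible/near-UV)
- Paschen series: n_final = 3 (infrared)
- Brackett series: n_final = 4 (infrared)
- Pfund series: n_final = 5 (far infrared)

Since this transition ends at n = 3, it belongs to the Paschen series.

For reference, this 8 → 3 line has photon energy
ΔE = 13.6057 eV × (1/3² - 1/8²) = 1.299155 eV,
corresponding to wavelength λ = hc/ΔE = 1239.84 eV·nm / 1.299155 eV = 954.34 nm in the infrared region.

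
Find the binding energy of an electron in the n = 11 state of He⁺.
0.450 eV

The ionization energy is the energy needed to remove the electron completely (n → ∞).

For a hydrogen-like ion with Z = 2, E_n = -13.6057 Z² / n² eV.

At n = 11: E_11 = -13.6057 × 2² / 11² = -0.449775 eV
At n = ∞: E_∞ = 0 eV

Ionization energy = E_∞ - E_11 = 0 - (-0.449775) = 0.449775 eV
Ionization energy ≈ 0.450 eV

This is also called the binding energy of the electron in state n = 11.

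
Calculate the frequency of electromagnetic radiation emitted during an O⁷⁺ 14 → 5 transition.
7.3478e+15 Hz

First, find the transition energy:
E_14 = -13.6057 × 8² / 14² = -4.44267755 eV
E_5 = -13.6057 × 8² / 5² = -34.83059200 eV
|ΔE| = |E_5 - E_14| = 30.38791445 eV

Convert to Joules: E = 30.38791445 eV × (1.602177 × 10⁻¹⁹ J/eV) = 4.868682e-18 J

Using E = hf:
f = E/h = 4.868682e-18 J / (6.62607 × 10⁻³⁴ J·s)
f = 7.3478e+15 Hz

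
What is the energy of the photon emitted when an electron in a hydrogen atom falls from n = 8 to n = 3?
1.29916 eV

The energy levels are E_n = -13.6057 eV / n².

Energy at n = 8: E_8 = -13.6057 / 8² = -0.21258906 eV
Energy at n = 3: E_3 = -13.6057 / 3² = -1.51174444 eV

For emission (electron falling to lower state), the photon energy is:
E_photon = E_8 - E_3 = |-0.21258906 - (-1.51174444)|
E_photon = 1.29916 eV

This energy is carried away by the emitted photon.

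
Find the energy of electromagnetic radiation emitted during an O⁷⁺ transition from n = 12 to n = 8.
7.55872 eV

The energy levels are E_n = -13.6057 Z² eV / n².

Energy at n = 12: E_12 = -13.6057 × 8² / 12² = -6.04697778 eV
Energy at n = 8: E_8 = -13.6057 × 8² / 8² = -13.60570000 eV

For emission (electron falling to lower state), the photon energy is:
E_photon = E_12 - E_8 = |-6.04697778 - (-13.60570000)|
E_photon = 7.55872 eV

This energy is carried away by the emitted photon.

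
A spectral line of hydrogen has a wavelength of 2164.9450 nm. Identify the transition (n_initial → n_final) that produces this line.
n = 7 → n = 4

First, find the photon energy from the wavelength (hc = 1239.84 eV·nm):
E = hc/λ = 1239.84 eV·nm / 2164.9450 nm = 0.57268891 eV

The energy levels of hydrogen satisfy E_n = -13.6057 / n² eV, so an emission n_i → n_f releases
ΔE = 13.6057 × (1/n_f² − 1/n_i²) eV.

Setting ΔE equal to the photon energy:
1/n_f² − 1/n_i² = 0.57268891 / 13.6057 = 0.042091837

Since 1/n_i² must be positive, we need 1/n_f² > 0.042091837, i.e. n_f ≤ 4. For each allowed n_f, solve n_i = (1/n_f² − 0.042091837)^(−1/2) and check whether it is a whole number:
  n_f = 1: 1/n_i² = 1.000000000 − 0.042091837 = 0.957908163 → n_i = 1.022  (not an integer) ✗
  n_f = 2: 1/n_i² = 0.250000000 − 0.042091837 = 0.207908163 → n_i = 2.193  (not an integer) ✗
  n_f = 3: 1/n_i² = 0.111111111 − 0.042091837 = 0.069019274 → n_i = 3.806  (not an integer) ✗
  n_f = 4: 1/n_i² = 0.062500000 − 0.042091837 = 0.020408163 → n_i = 7.000  → integer, n_i = 7 ✓

Only n_f = 4 gives an integer upper level, n_i = 7.

The transition is from n = 7 to n = 4 (emission).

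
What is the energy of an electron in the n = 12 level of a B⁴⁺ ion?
-2.36 eV

For hydrogen-like ions, the energy levels scale with Z²:
E_n = -13.6057 Z² / n² eV

For B⁴⁺ (Z = 5) at n = 12:
E_12 = -13.6057 × 5² / 12²
E_12 = -13.6057 × 25 / 144
E_12 = -340.1425 / 144
E_12 = -2.36 eV

The energy is 25 times more negative than hydrogen at the same n due to the stronger nuclear charge.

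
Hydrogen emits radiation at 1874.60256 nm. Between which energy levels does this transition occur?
n = 4 → n = 3

First, find the photon energy from the wavelength (hc = 1239.84 eV·nm):
E = hc/λ = 1239.84 eV·nm / 1874.60256 nm = 0.66138819 eV

The energy levels of hydrogen satisfy E_n = -13.6057 / n² eV, so an emission n_i → n_f releases
ΔE = 13.6057 × (1/n_f² − 1/n_i²) eV.

Setting ΔE equal to the photon energy:
1/n_f² − 1/n_i² = 0.66138819 / 13.6057 = 0.048611111

Since 1/n_i² must be positive, we need 1/n_f² > 0.048611111, i.e. n_f ≤ 4. For each allowed n_f, solve n_i = (1/n_f² − 0.048611111)^(−1/2) and check whether it is a whole number:
  n_f = 1: 1/n_i² = 1.000000000 − 0.048611111 = 0.951388889 → n_i = 1.025  (not an integer) ✗
  n_f = 2: 1/n_i² = 0.250000000 − 0.048611111 = 0.201388889 → n_i = 2.228  (not an integer) ✗
  n_f = 3: 1/n_i² = 0.111111111 − 0.048611111 = 0.062500000 → n_i = 4.000  → integer, n_i = 4 ✓
  n_f = 4: 1/n_i² = 0.062500000 − 0.048611111 = 0.013888889 → n_i = 8.485  (not an integer) ✗

Only n_f = 3 gives an integer upper level, n_i = 4.

The transition is from n = 4 to n = 3 (emission).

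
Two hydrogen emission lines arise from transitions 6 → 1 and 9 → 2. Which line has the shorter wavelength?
6 → 1

Calculate the energy for each transition:

Transition 6 → 1:
ΔE₁ = |E_1 - E_6| = |-13.6057/1² - (-13.6057/6²)|
ΔE₁ = |-13.60570000 - (-0.37793611)| = 13.22776 eV

Transition 9 → 2:
ΔE₂ = |E_2 - E_9| = |-13.6057/2² - (-13.6057/9²)|
ΔE₂ = |-3.40142500 - (-0.16797160)| = 3.23345 eV

Since 13.22776 eV > 3.23345 eV, the transition 6 → 1 emits the more energetic photon.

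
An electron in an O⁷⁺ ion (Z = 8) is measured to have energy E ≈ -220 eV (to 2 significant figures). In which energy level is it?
n = 2

The exact energy levels follow E_n = -13.6057 Z² / n² eV with Z = 8.

The measured value (-220 eV) is reported to only 2 significant figures, so we must test candidate n values and see which one matches to that precision.

Candidate energies:
  n = 1:  E = -13.6057 × 8² / 1² = -870.76480 eV
  n = 2:  E = -13.6057 × 8² / 2² = -217.69120 eV  ← matches
  n = 3:  E = -13.6057 × 8² / 3² = -96.75164 eV
  n = 4:  E = -13.6057 × 8² / 4² = -54.42280 eV

Checking against the measurement of -220 eV (2 sig figs), only n = 2 agrees:
E_2 = -217.69120 eV, which rounds to -220 eV ✓

Therefore n = 2.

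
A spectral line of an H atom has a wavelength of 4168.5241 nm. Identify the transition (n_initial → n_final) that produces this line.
n = 13 → n = 6

First, find the photon energy from the wavelength (hc = 1239.84 eV·nm):
E = hc/λ = 1239.84 eV·nm / 4168.5241 nm = 0.29742901 eV

The energy levels of hydrogen satisfy E_n = -13.6057 / n² eV, so an emission n_i → n_f releases
ΔE = 13.6057 × (1/n_f² − 1/n_i²) eV.

Setting ΔE equal to the photon energy:
1/n_f² − 1/n_i² = 0.29742901 / 13.6057 = 0.021860618

Since 1/n_i² must be positive, we need 1/n_f² > 0.021860618, i.e. n_f ≤ 6. For each allowed n_f, solve n_i = (1/n_f² − 0.021860618)^(−1/2) and check whether it is a whole number:
  n_f = 1: 1/n_i² = 1.000000000 − 0.021860618 = 0.978139382 → n_i = 1.011  (not an integer) ✗
  n_f = 2: 1/n_i² = 0.250000000 − 0.021860618 = 0.228139382 → n_i = 2.094  (not an integer) ✗
  n_f = 3: 1/n_i² = 0.111111111 − 0.021860618 = 0.089250493 → n_i = 3.347  (not an integer) ✗
  n_f = 4: 1/n_i² = 0.062500000 − 0.021860618 = 0.040639382 → n_i = 4.961  (not an integer) ✗
  n_f = 5: 1/n_i² = 0.040000000 − 0.021860618 = 0.018139382 → n_i = 7.425  (not an integer) ✗
  n_f = 6: 1/n_i² = 0.027777778 − 0.021860618 = 0.005917160 → n_i = 13.000  → integer, n_i = 13 ✓

Only n_f = 6 gives an integer upper level, n_i = 13.

The transition is from n = 13 to n = 6 (emission).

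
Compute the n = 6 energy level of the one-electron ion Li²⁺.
-3.4014 eV

For hydrogen-like ions, the energy levels scale with Z²:
E_n = -13.6057 Z² / n² eV

For Li²⁺ (Z = 3) at n = 6:
E_6 = -13.6057 × 3² / 6²
E_6 = -13.6057 × 9 / 36
E_6 = -122.4513 / 36
E_6 = -3.4014 eV

The energy is 9 times more negative than hydrogen at the same n due to the stronger nuclear charge.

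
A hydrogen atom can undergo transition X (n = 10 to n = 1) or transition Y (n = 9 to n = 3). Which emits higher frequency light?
10 → 1

Calculate the energy for each transition:

Transition 10 → 1:
ΔE₁ = |E_1 - E_10| = |-13.6057/1² - (-13.6057/10²)|
ΔE₁ = |-13.605700000 - (-0.136057000)| = 13.469643 eV

Transition 9 → 3:
ΔE₂ = |E_3 - E_9| = |-13.6057/3² - (-13.6057/9²)|
ΔE₂ = |-1.511744444 - (-0.167971605)| = 1.343773 eV

Since 13.469643 eV > 1.343773 eV, the transition 10 → 1 emits the more energetic photon.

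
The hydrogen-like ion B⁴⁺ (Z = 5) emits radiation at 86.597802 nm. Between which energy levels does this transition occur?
n = 7 → n = 4

First, find the photon energy from the wavelength (hc = 1239.84 eV·nm):
E = hc/λ = 1239.84 eV·nm / 86.597802 nm = 14.317223 eV

The energy levels of B⁴⁺ satisfy E_n = -13.6057 × 5² / n² eV, so an emission n_i → n_f releases
ΔE = 13.6057 × 5² × (1/n_f² − 1/n_i²) eV.

Setting ΔE equal to the photon energy:
1/n_f² − 1/n_i² = 14.317223 / (13.6057 × 5²) = 0.042091838

Since 1/n_i² must be positive, we need 1/n_f² > 0.042091838, i.e. n_f ≤ 4. For each allowed n_f, solve n_i = (1/n_f² − 0.042091838)^(−1/2) and check whether it is a whole number:
  n_f = 1: 1/n_i² = 1.000000000 − 0.042091838 = 0.957908162 → n_i = 1.022  (not an integer) ✗
  n_f = 2: 1/n_i² = 0.250000000 − 0.042091838 = 0.207908162 → n_i = 2.193  (not an integer) ✗
  n_f = 3: 1/n_i² = 0.111111111 − 0.042091838 = 0.069019273 → n_i = 3.806  (not an integer) ✗
  n_f = 4: 1/n_i² = 0.062500000 − 0.042091838 = 0.020408162 → n_i = 7.000  → integer, n_i = 7 ✓

Only n_f = 4 gives an integer upper level, n_i = 7.

The transition is from n = 7 to n = 4 (emission).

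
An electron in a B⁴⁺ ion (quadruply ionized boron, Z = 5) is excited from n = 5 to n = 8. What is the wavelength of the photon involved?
149.540945 nm

First, find the transition energy using E_n = -13.6057 Z² / n² eV:
E_5 = -13.6057 × 5² / 5² = -13.6057000000 eV
E_8 = -13.6057 × 5² / 8² = -5.3147265625 eV

Photon energy: |ΔE| = |E_8 - E_5| = 8.2909734375 eV

Convert to wavelength using E = hc/λ with hc = 1239.84 eV·nm:
λ = hc/E = 1239.84 eV·nm / 8.2909734375 eV
λ = 149.540945 nm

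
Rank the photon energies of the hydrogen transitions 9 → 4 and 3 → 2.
3 → 2

Calculate the energy for each transition:

Transition 9 → 4:
ΔE₁ = |E_4 - E_9| = |-13.6057/4² - (-13.6057/9²)|
ΔE₁ = |-0.850356250000 - (-0.167971604938)| = 0.682384645 eV

Transition 3 → 2:
ΔE₂ = |E_2 - E_3| = |-13.6057/2² - (-13.6057/3²)|
ΔE₂ = |-3.401425000000 - (-1.511744444444)| = 1.889680556 eV

Since 1.889680556 eV > 0.682384645 eV, the transition 3 → 2 emits the more energetic photon.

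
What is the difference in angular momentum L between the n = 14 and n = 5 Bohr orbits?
9.4911e-34 J·s (or 9ℏ)

In the Bohr model, L_n = nℏ where ℏ = 1.054572e-34 J·s.

L_14 = 14ℏ = 1.476401e-33 J·s
L_5 = 5ℏ = 5.272860e-34 J·s

ΔL = L_14 - L_5 = (14 - 5)ℏ = 9ℏ
ΔL = 9 × 1.054572e-34 J·s = 9.4911e-34 J·s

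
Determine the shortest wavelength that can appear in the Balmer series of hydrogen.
364.51 nm

The series limit corresponds to the transition from n = ∞ to n = 2.
This is the highest energy (shortest wavelength) transition in the Balmer series.

E_∞ = 0 eV
E_2 = -13.6057 / 2² = -3.401425 eV

Energy at series limit:
ΔE = E_∞ - E_2 = 0 - (-3.401425) = 3.401425 eV
λ = hc/E = 1239.84 eV·nm / 3.401425 eV = 364.51 nm

This energy equals the ionization energy from the n = 2 state of hydrogen.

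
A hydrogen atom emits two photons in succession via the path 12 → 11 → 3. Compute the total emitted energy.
1.41726 eV

The energy levels of hydrogen are E_n = -13.6057 / n² eV.

First transition (12 → 11):
ΔE₁ = |E_11 - E_12|
ΔE₁ = |-0.11244380165 - (-0.09448402778)| = 0.01795977 eV

Second transition (11 → 3):
ΔE₂ = |E_3 - E_11|
ΔE₂ = |-1.51174444444 - (-0.11244380165)| = 1.39930064 eV

Total energy released:
E_total = ΔE₁ + ΔE₂ = 0.01795977 + 1.39930064 = 1.41726 eV

Note: This equals the direct transition 12 → 3: 1.41726 eV ✓
Energy is conserved regardless of the path taken.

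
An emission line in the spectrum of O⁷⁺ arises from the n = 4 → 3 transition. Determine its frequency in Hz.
1.02351e+16 Hz

First, find the transition energy:
E_4 = -13.6057 × 8² / 4² = -54.4228000 eV
E_3 = -13.6057 × 8² / 3² = -96.7516444 eV
|ΔE| = |E_3 - E_4| = 42.3288444 eV

Convert to Joules: E = 42.3288444 eV × (1.602177 × 10⁻¹⁹ J/eV) = 6.7818301e-18 J

Using E = hf:
f = E/h = 6.7818301e-18 J / (6.62607 × 10⁻³⁴ J·s)
f = 1.02351e+16 Hz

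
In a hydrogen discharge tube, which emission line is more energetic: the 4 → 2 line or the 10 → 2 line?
10 → 2

Calculate the energy for each transition:

Transition 4 → 2:
ΔE₁ = |E_2 - E_4| = |-13.6057/2² - (-13.6057/4²)|
ΔE₁ = |-3.40142500000 - (-0.85035625000)| = 2.55106875 eV

Transition 10 → 2:
ΔE₂ = |E_2 - E_10| = |-13.6057/2² - (-13.6057/10²)|
ΔE₂ = |-3.40142500000 - (-0.13605700000)| = 3.26536800 eV

Since 3.26536800 eV > 2.55106875 eV, the transition 10 → 2 emits the more energetic photon.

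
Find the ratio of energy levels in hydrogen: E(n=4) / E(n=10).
6.25

Using E_n = -13.6057 Z² / n² eV with Z = 1:

E_4 = -13.6057 / 4² = -13.6057 / 16 = -0.85035625 eV
E_10 = -13.6057 / 10² = -13.6057 / 100 = -0.13605700 eV

The ratio is:
E_4/E_10 = (-0.85035625) / (-0.13605700)
E_4/E_10 = (-13.6057/16) / (-13.6057/100)
E_4/E_10 = 100/16
E_4/E_10 = 6.25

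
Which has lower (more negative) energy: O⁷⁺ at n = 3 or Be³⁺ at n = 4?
O⁷⁺ at n = 3 (E = -96.7516 eV)

Using E_n = -13.6057 Z² / n² eV:

O⁷⁺ (Z = 8) at n = 3:
E = -13.6057 × 8² / 3² = -13.6057 × 64 / 9 = -96.7516444 eV

Be³⁺ (Z = 4) at n = 4:
E = -13.6057 × 4² / 4² = -13.6057 × 16 / 16 = -13.6057000 eV

Since -96.7516444 eV < -13.6057000 eV,
O⁷⁺ at n = 3 is more tightly bound (requires more energy to ionize).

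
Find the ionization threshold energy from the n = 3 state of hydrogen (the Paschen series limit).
1.511744 eV

The series limit corresponds to the transition from n = ∞ to n = 3.
This is the highest energy (shortest wavelength) transition in the Paschen series.

E_∞ = 0 eV
E_3 = -13.6057 / 3² = -1.511744 eV

Energy at series limit:
ΔE = E_∞ - E_3 = 0 - (-1.511744) = 1.511744 eV

This energy equals the ionization energy from the n = 3 state of hydrogen.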